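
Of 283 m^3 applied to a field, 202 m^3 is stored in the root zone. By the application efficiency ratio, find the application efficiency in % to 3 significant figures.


Approach: apply the application efficiency ratio, Ea = (stored/applied)*100.
Ea = (202/283)*100 = 71.4 %
Therefore the application efficiency = 71.4 %.


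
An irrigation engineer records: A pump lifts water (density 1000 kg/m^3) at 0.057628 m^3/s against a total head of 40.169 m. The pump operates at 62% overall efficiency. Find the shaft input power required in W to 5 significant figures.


Approach: apply hydraulic power then efficiency conversion, P = rho*g*Q*H; P_in = P/eta.
Step 1 — hydraulic power (P = rho*g*Q*H):
  P = 1000 * 9.81 * 0.057628 * 40.169 = 22708.77 W
Step 2 — input power: P_in = P/eta = 22708.77 / 0.62 = 36627 W
Therefore the shaft input power required = 36627 W.


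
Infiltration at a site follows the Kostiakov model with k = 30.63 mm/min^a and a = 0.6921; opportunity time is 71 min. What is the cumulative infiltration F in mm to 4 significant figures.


Approach: apply the Kostiakov infiltration equation, F = k*t^a.
F = 30.63 * 71^0.6921 = 585.3 mm
Therefore the cumulative infiltration F = 585.3 mm.


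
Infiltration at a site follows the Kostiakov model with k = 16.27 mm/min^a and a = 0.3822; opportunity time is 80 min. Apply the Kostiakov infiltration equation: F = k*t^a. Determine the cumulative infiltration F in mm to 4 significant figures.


F = 16.27 * 80^0.3822 = 86.85 mm
Therefore the cumulative infiltration F = 86.85 mm.


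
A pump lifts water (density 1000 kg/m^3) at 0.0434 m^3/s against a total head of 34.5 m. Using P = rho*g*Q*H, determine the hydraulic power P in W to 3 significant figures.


P = 1000 * 9.81 * 0.0434 * 34.5 = 14700 W
Therefore the hydraulic power P = 14700 W.


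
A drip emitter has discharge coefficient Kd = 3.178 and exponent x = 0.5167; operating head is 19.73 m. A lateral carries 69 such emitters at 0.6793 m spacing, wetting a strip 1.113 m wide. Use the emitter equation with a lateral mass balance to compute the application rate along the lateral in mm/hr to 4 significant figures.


Approach: apply the emitter equation with a lateral mass balance, q = Kd*h^x; Q = n*q; rate = Q/(n*spacing*width).
Step 1 — single emitter flow (q = Kd*h^x):
  q = 3.178 * 19.73^0.5167 = 14.8370 L/hr
Step 2 — total lateral flow: Q = 69 * 14.8370 = 1023.75 L/hr
Step 3 — wetted area: A = 69 * 0.6793 * 1.113 = 52.1682 m^2
Step 4 — application rate: Q/A = 1023.75/52.1682 = 19.62 mm/hr
Therefore the application rate along the lateral = 19.62 mm/hr.


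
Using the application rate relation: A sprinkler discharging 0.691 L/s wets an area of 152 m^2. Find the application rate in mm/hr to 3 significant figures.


Approach: apply the application rate relation, rate = (Q/A)*3600.
rate = (0.691 / 152) * 3600 = 16.4 mm/hr
Therefore the application rate = 16.4 mm/hr.


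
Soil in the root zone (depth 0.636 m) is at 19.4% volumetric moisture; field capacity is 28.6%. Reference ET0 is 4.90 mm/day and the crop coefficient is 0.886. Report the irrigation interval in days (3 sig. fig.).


Approach: apply soil-water budget scheduling, SMD = (FC-theta)/100*depth*1000; ETc = ET0*Kc; interval = SMD/ETc.
Step 1 — soil moisture deficit:
  SMD = (28.6 - 19.4)/100 * 0.636 * 1000 = 58.512 mm
Step 2 — daily crop ET (ETc = ET0*Kc):
  ETc = 4.90 * 0.886 = 4.3414 mm/day
Step 3 — irrigation interval (SMD/ETc):
  interval = 58.512 / 4.3414 = 13.5 days
Therefore the irrigation interval = 13.5 days.


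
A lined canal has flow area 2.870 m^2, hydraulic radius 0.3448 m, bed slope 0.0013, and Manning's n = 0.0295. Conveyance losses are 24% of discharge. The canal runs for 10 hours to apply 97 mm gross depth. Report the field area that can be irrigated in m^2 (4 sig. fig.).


Approach: apply Manning's equation with a conveyance and depth budget, Q = (1/n)*A*R^(2/3)*S^(1/2); Q_field = Q*(1-loss); Area = Q_field*t/(d/1000).
Step 1 — canal discharge (Manning's equation):
  Q = (1/0.0295) * 2.870 * 0.3448^(2/3) * 0.0013^(1/2) = 1.72482 m^3/s
Step 2 — delivered flow: Q_field = 1.72482*(1 - 24/100) = 1.31086 m^3/s
Step 3 — volume delivered: V = 1.31086 * 10*3600 = 47191.0 m^3
Step 4 — area served: A = V / (depth/1000) = 47191.0 / 0.097 = 486500 m^2
Therefore the field area that can be irrigated = 486500 m^2.


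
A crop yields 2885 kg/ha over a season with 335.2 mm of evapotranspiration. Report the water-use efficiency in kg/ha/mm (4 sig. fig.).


Approach: apply the water-use efficiency ratio, WUE = yield/ET.
WUE = 2885 / 335.2 = 8.607 kg/ha/mm
Therefore the water-use efficiency = 8.607 kg/ha/mm.


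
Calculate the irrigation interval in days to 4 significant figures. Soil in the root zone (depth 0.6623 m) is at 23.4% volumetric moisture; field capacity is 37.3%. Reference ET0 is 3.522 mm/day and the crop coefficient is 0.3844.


Approach: apply soil-water budget scheduling, SMD = (FC-theta)/100*depth*1000; ETc = ET0*Kc; interval = SMD/ETc.
Step 1 — soil moisture deficit:
  SMD = (37.3 - 23.4)/100 * 0.6623 * 1000 = 92.0597 mm
Step 2 — daily crop ET (ETc = ET0*Kc):
  ETc = 3.522 * 0.3844 = 1.35386 mm/day
Step 3 — irrigation interval (SMD/ETc):
  interval = 92.0597 / 1.35386 = 68.00 days
Therefore the irrigation interval = 68.00 days.


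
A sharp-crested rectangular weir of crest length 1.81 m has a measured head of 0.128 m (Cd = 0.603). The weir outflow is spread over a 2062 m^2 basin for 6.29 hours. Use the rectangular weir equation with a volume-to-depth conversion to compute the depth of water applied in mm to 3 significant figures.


Approach: apply the rectangular weir equation with a volume-to-depth conversion, Q = (2/3)*Cd*L*sqrt(2g)*H^1.5; d = Q*t/A * 1000.
Step 1 — weir discharge:
  Q = (2/3)*0.603*1.81*sqrt(2*9.81)*0.128^1.5 = 0.14759 m^3/s
Step 2 — volume: V = 0.14759 * 6.29*3600 = 3342.1 m^3
Step 3 — depth: d = V/A * 1000 = 3342.1/2062 * 1000 = 1620 mm
Therefore the depth of water applied = 1620 mm.


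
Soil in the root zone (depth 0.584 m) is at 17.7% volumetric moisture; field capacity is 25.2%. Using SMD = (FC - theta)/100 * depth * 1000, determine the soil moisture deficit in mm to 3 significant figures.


SMD = (25.2 - 17.7)/100 * 0.584 * 1000 = 43.8 mm
Therefore the soil moisture deficit = 43.8 mm.


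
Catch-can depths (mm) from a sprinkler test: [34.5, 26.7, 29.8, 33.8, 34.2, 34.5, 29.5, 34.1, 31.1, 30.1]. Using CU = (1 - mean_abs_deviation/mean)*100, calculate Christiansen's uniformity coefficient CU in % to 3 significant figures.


mean = 31.830 mm
mean |d_i - mean| = 2.3900 mm
CU = (1 - 2.3900/31.830)*100 = 92.5 %
Therefore Christiansen's uniformity coefficient CU = 92.5 %.


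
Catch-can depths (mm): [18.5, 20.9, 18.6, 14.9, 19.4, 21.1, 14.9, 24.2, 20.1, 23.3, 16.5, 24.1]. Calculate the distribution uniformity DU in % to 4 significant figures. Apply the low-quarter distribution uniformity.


Approach: apply the low-quarter distribution uniformity, DU = (mean of lowest quarter of readings / overall mean)*100.
sorted lowest 3 of 12: [14.9, 14.9, 16.5] -> mean = 15.4333 mm
overall mean = 19.7083 mm
DU = (15.4333/19.7083)*100 = 78.31 %
Therefore the distribution uniformity DU = 78.31 %.


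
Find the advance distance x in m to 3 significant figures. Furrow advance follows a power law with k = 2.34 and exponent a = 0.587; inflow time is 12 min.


Approach: apply the power-law advance function, x = k*t^a.
x = 2.34 * 12^0.587 = 10.1 m
Therefore the advance distance x = 10.1 m.


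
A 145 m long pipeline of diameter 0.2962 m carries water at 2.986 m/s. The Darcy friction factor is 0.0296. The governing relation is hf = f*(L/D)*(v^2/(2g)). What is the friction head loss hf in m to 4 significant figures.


hf = 0.0296 * (145/0.2962) * (2.986^2 / (2*9.81))
hf = 6.585 m
Therefore the friction head loss hf = 6.585 m.


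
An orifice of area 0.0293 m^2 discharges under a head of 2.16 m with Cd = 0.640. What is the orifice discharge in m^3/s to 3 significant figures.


Approach: apply the orifice equation, Q = Cd*A*sqrt(2*g*h).
Q = 0.640 * 0.0293 * sqrt(2*9.81*2.16) = 0.122 m^3/s
Therefore the orifice discharge = 0.122 m^3/s.


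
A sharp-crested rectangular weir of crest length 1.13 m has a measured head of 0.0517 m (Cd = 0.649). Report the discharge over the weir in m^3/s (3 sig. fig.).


Approach: apply the rectangular weir equation, Q = (2/3)*Cd*L*sqrt(2g)*H^1.5.
Q = (2/3)*0.649*1.13*sqrt(2*9.81)*0.0517^1.5 = 0.0255 m^3/s
Therefore the discharge over the weir = 0.0255 m^3/s.


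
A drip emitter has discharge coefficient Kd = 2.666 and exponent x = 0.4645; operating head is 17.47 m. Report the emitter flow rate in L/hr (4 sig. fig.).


Approach: apply the emitter characteristic equation, q = Kd * h^x.
q = 2.666 * 17.47^0.4645 = 10.07 L/hr
Therefore the emitter flow rate = 10.07 L/hr.


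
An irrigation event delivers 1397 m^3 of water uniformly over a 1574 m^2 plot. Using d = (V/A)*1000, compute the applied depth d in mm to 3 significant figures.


d = (1397 / 1574) * 1000 = 888 mm
Therefore the applied depth d = 888 mm.


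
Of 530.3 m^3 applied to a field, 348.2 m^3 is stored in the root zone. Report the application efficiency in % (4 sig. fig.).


Approach: apply the application efficiency ratio, Ea = (stored/applied)*100.
Ea = (348.2/530.3)*100 = 65.66 %
Therefore the application efficiency = 65.66 %.


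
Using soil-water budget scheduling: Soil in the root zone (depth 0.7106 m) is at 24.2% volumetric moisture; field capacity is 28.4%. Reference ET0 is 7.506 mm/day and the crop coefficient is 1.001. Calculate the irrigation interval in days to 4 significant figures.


Approach: apply soil-water budget scheduling, SMD = (FC-theta)/100*depth*1000; ETc = ET0*Kc; interval = SMD/ETc.
Step 1 — soil moisture deficit:
  SMD = (28.4 - 24.2)/100 * 0.7106 * 1000 = 29.8452 mm
Step 2 — daily crop ET (ETc = ET0*Kc):
  ETc = 7.506 * 1.001 = 7.51351 mm/day
Step 3 — irrigation interval (SMD/ETc):
  interval = 29.8452 / 7.51351 = 3.972 days
Therefore the irrigation interval = 3.972 days.


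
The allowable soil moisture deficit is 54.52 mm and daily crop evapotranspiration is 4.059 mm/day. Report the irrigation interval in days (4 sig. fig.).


Approach: apply the irrigation interval relation, interval = SMD / ETc.
interval = 54.52 / 4.059 = 13.43 days
Therefore the irrigation interval = 13.43 days.


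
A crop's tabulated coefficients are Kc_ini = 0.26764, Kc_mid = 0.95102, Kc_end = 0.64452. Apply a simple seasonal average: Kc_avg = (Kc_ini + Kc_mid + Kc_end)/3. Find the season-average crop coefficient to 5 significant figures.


Kc_avg = (0.26764 + 0.95102 + 0.64452)/3 = 0.62106
Therefore the season-average crop coefficient = 0.62106.


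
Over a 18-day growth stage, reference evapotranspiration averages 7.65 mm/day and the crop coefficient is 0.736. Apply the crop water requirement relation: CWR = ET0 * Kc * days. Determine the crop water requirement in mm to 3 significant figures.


CWR = 7.65 * 0.736 * 18 = 101 mm
Therefore the crop water requirement = 101 mm.


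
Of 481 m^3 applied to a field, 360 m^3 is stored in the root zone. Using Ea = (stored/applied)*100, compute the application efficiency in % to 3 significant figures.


Ea = (360/481)*100 = 74.8 %
Therefore the application efficiency = 74.8 %.


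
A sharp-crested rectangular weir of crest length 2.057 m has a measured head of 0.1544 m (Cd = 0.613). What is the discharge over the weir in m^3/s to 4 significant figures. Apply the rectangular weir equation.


Approach: apply the rectangular weir equation, Q = (2/3)*Cd*L*sqrt(2g)*H^1.5.
Q = (2/3)*0.613*2.057*sqrt(2*9.81)*0.1544^1.5 = 0.2259 m^3/s
Therefore the discharge over the weir = 0.2259 m^3/s.


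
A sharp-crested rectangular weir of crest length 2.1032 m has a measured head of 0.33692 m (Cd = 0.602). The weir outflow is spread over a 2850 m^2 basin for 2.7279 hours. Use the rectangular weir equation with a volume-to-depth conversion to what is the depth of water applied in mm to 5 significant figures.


Approach: apply the rectangular weir equation with a volume-to-depth conversion, Q = (2/3)*Cd*L*sqrt(2g)*H^1.5; d = Q*t/A * 1000.
Step 1 — weir discharge:
  Q = (2/3)*0.602*2.1032*sqrt(2*9.81)*0.33692^1.5 = 0.7311820 m^3/s
Step 2 — volume: V = 0.7311820 * 2.7279*3600 = 7180.529 m^3
Step 3 — depth: d = V/A * 1000 = 7180.529/2850 * 1000 = 2519.5 mm
Therefore the depth of water applied = 2519.5 mm.


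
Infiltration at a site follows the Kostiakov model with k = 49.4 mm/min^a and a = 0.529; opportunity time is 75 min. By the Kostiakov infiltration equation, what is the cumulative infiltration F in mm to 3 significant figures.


Approach: apply the Kostiakov infiltration equation, F = k*t^a.
F = 49.4 * 75^0.529 = 485 mm
Therefore the cumulative infiltration F = 485 mm.


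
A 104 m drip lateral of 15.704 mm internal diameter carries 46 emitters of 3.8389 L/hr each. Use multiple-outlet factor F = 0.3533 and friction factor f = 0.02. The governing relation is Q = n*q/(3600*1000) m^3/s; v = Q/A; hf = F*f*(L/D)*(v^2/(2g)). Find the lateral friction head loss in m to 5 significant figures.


Q = 46*3.8389/(3600*1000) = 4.905261e-05 m^3/s
A = pi*(15.704e-3/2)^2 = 1.936915e-04 m^2, so v = Q/A = 0.2532513 m/s
hf = 0.3533*0.02*(104/0.015704)*(0.2532513^2/(2*9.81)) = 0.15297 m
Therefore the lateral friction head loss = 0.15297 m.


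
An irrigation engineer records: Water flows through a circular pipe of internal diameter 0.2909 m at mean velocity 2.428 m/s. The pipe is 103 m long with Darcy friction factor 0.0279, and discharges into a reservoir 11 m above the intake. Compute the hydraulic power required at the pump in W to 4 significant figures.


Approach: apply continuity + Darcy-Weisbach + hydraulic power, Q = A*v; hf = f*(L/D)*(v^2/(2g)); H = static + hf; P = rho*g*Q*H.
Step 1 — flow rate (continuity, Q = A*v):
  A = pi*(0.2909/2)^2 = 0.0664626 m^2
  Q = 0.0664626 * 2.428 = 0.161371 m^3/s
Step 2 — friction head loss (Darcy-Weisbach):
  hf = 0.0279 * (103/0.2909) * (2.428^2 / (2*9.81))
  hf = 2.96822 m
Step 3 — total head: H = 11 + 2.96822 = 13.9682 m
Step 4 — hydraulic power (P = rho*g*Q*H):
  P = 1000 * 9.81 * 0.161371 * 13.9682 = 22110 W
Therefore the hydraulic power required at the pump = 22110 W.


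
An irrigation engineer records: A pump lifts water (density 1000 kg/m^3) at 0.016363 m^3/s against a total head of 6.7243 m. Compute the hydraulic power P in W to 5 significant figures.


Approach: apply the hydraulic power relation, P = rho*g*Q*H.
P = 1000 * 9.81 * 0.016363 * 6.7243 = 1079.4 W
Therefore the hydraulic power P = 1079.4 W.


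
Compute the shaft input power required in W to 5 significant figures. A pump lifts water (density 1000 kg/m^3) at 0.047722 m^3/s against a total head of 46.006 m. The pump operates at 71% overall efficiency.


Approach: apply hydraulic power then efficiency conversion, P = rho*g*Q*H; P_in = P/eta.
Step 1 — hydraulic power (P = rho*g*Q*H):
  P = 1000 * 9.81 * 0.047722 * 46.006 = 21537.84 W
Step 2 — input power: P_in = P/eta = 21537.84 / 0.71 = 30335 W
Therefore the shaft input power required = 30335 W.


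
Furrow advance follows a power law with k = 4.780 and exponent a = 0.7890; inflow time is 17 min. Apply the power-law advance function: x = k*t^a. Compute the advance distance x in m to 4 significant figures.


x = 4.780 * 17^0.7890 = 44.69 m
Therefore the advance distance x = 44.69 m.


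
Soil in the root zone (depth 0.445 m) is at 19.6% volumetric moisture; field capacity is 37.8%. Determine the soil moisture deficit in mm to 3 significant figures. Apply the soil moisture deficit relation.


Approach: apply the soil moisture deficit relation, SMD = (FC - theta)/100 * depth * 1000.
SMD = (37.8 - 19.6)/100 * 0.445 * 1000 = 81.0 mm
Therefore the soil moisture deficit = 81.0 mm.


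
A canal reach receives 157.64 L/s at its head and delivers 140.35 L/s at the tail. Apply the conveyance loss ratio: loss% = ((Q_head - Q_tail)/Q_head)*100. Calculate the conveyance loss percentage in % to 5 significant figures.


loss = ((157.64 - 140.35)/157.64)*100 = 10.968 %
Therefore the conveyance loss percentage = 10.968 %.


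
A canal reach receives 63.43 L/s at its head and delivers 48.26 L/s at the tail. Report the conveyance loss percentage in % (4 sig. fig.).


Approach: apply the conveyance loss ratio, loss% = ((Q_head - Q_tail)/Q_head)*100.
loss = ((63.43 - 48.26)/63.43)*100 = 23.92 %
Therefore the conveyance loss percentage = 23.92 %.


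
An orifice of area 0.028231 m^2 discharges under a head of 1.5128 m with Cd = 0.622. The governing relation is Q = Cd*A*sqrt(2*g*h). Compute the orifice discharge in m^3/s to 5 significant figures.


Q = 0.622 * 0.028231 * sqrt(2*9.81*1.5128) = 0.095666 m^3/s
Therefore the orifice discharge = 0.095666 m^3/s.


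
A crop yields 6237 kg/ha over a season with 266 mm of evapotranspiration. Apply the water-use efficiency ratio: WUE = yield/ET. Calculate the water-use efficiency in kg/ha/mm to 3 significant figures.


WUE = 6237 / 266 = 23.4 kg/ha/mm
Therefore the water-use efficiency = 23.4 kg/ha/mm.


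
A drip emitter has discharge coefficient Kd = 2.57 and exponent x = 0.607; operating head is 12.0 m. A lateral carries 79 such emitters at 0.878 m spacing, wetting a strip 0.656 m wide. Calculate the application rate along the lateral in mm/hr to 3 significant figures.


Approach: apply the emitter equation with a lateral mass balance, q = Kd*h^x; Q = n*q; rate = Q/(n*spacing*width).
Step 1 — single emitter flow (q = Kd*h^x):
  q = 2.57 * 12.0^0.607 = 11.614 L/hr
Step 2 — total lateral flow: Q = 79 * 11.614 = 917.54 L/hr
Step 3 — wetted area: A = 79 * 0.878 * 0.656 = 45.501 m^2
Step 4 — application rate: Q/A = 917.54/45.501 = 20.2 mm/hr
Therefore the application rate along the lateral = 20.2 mm/hr.


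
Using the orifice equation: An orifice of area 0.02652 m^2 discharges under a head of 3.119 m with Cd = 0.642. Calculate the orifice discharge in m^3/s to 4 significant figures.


Approach: apply the orifice equation, Q = Cd*A*sqrt(2*g*h).
Q = 0.642 * 0.02652 * sqrt(2*9.81*3.119) = 0.1332 m^3/s
Therefore the orifice discharge = 0.1332 m^3/s.


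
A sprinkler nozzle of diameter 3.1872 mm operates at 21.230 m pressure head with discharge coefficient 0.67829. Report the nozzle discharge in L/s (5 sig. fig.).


Approach: apply the orifice equation, Q = Cd*A*sqrt(2*g*h), A = pi*(d/2)^2.
A = pi*(3.1872e-3/2)^2 = 7.978266e-06 m^2
Q = 0.67829 * 7.978266e-06 * sqrt(2*9.81*21.230) * 1000 = 0.11045 L/s
Therefore the nozzle discharge = 0.11045 L/s.


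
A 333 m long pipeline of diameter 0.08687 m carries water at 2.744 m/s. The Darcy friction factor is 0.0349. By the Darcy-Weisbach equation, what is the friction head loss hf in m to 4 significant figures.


Approach: apply the Darcy-Weisbach equation, hf = f*(L/D)*(v^2/(2g)).
hf = 0.0349 * (333/0.08687) * (2.744^2 / (2*9.81))
hf = 51.34 m
Therefore the friction head loss hf = 51.34 m.


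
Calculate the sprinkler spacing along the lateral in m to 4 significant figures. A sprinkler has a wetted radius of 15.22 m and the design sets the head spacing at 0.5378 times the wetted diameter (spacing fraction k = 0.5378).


Approach: apply the sprinkler spacing rule (spacing as a fraction of wetted diameter), S = k*(2*R).
S = 0.5378 * (2 * 15.22) = 16.37 m
Therefore the sprinkler spacing along the lateral = 16.37 m.


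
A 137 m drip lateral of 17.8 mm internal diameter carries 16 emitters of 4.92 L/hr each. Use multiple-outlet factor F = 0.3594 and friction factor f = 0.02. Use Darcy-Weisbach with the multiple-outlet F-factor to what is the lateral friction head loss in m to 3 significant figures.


Approach: apply Darcy-Weisbach with the multiple-outlet F-factor, Q = n*q/(3600*1000) m^3/s; v = Q/A; hf = F*f*(L/D)*(v^2/(2g)).
Q = 16*4.92/(3600*1000) = 2.1867e-05 m^3/s
A = pi*(17.8e-3/2)^2 = 2.4885e-04 m^2, so v = Q/A = 0.087872 m/s
hf = 0.3594*0.02*(137/0.0178)*(0.087872^2/(2*9.81)) = 0.0218 m
Therefore the lateral friction head loss = 0.0218 m.


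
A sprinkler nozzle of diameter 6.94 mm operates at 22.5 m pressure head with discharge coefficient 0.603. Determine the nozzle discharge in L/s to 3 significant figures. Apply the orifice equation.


Approach: apply the orifice equation, Q = Cd*A*sqrt(2*g*h), A = pi*(d/2)^2.
A = pi*(6.94e-3/2)^2 = 3.7828e-05 m^2
Q = 0.603 * 3.7828e-05 * sqrt(2*9.81*22.5) * 1000 = 0.479 L/s
Therefore the nozzle discharge = 0.479 L/s.


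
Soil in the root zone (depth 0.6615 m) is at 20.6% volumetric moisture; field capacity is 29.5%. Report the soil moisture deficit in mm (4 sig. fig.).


Approach: apply the soil moisture deficit relation, SMD = (FC - theta)/100 * depth * 1000.
SMD = (29.5 - 20.6)/100 * 0.6615 * 1000 = 58.87 mm
Therefore the soil moisture deficit = 58.87 mm.


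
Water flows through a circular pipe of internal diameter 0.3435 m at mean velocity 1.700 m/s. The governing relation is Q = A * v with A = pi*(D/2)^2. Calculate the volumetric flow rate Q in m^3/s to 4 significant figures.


A = pi*(0.3435/2)^2 = 0.0926709 m^2
Q = 0.0926709 * 1.700 = 0.1575 m^3/s
Therefore the volumetric flow rate Q = 0.1575 m^3/s.


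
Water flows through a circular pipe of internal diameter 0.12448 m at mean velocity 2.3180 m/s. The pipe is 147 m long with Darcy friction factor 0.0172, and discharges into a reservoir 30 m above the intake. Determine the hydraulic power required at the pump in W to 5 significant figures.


Approach: apply continuity + Darcy-Weisbach + hydraulic power, Q = A*v; hf = f*(L/D)*(v^2/(2g)); H = static + hf; P = rho*g*Q*H.
Step 1 — flow rate (continuity, Q = A*v):
  A = pi*(0.12448/2)^2 = 0.01216996 m^2
  Q = 0.01216996 * 2.3180 = 0.02820996 m^3/s
Step 2 — friction head loss (Darcy-Weisbach):
  hf = 0.0172 * (147/0.12448) * (2.3180^2 / (2*9.81))
  hf = 5.562552 m
Step 3 — total head: H = 30 + 5.562552 = 35.56255 m
Step 4 — hydraulic power (P = rho*g*Q*H):
  P = 1000 * 9.81 * 0.02820996 * 35.56255 = 9841.6 W
Therefore the hydraulic power required at the pump = 9841.6 W.


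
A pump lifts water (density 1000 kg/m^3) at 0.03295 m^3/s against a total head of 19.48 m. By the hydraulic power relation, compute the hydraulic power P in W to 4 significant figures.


Approach: apply the hydraulic power relation, P = rho*g*Q*H.
P = 1000 * 9.81 * 0.03295 * 19.48 = 6297 W
Therefore the hydraulic power P = 6297 W.


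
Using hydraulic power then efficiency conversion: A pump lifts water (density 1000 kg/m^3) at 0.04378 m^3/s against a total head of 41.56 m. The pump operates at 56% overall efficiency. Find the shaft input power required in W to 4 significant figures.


Approach: apply hydraulic power then efficiency conversion, P = rho*g*Q*H; P_in = P/eta.
Step 1 — hydraulic power (P = rho*g*Q*H):
  P = 1000 * 9.81 * 0.04378 * 41.56 = 17849.3 W
Step 2 — input power: P_in = P/eta = 17849.3 / 0.56 = 31870 W
Therefore the shaft input power required = 31870 W.


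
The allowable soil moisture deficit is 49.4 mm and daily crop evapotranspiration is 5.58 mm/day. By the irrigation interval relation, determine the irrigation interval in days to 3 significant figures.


Approach: apply the irrigation interval relation, interval = SMD / ETc.
interval = 49.4 / 5.58 = 8.85 days
Therefore the irrigation interval = 8.85 days.


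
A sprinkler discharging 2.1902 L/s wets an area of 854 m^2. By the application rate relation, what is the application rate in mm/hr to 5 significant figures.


Approach: apply the application rate relation, rate = (Q/A)*3600.
rate = (2.1902 / 854) * 3600 = 9.2327 mm/hr
Therefore the application rate = 9.2327 mm/hr.


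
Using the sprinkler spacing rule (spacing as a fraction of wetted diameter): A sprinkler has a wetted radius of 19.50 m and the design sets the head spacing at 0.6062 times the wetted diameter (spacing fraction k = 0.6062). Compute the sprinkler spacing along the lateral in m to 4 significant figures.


Approach: apply the sprinkler spacing rule (spacing as a fraction of wetted diameter), S = k*(2*R).
S = 0.6062 * (2 * 19.50) = 23.64 m
Therefore the sprinkler spacing along the lateral = 23.64 m.


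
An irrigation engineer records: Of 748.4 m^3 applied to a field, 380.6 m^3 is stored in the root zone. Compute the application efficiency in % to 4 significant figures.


Approach: apply the application efficiency ratio, Ea = (stored/applied)*100.
Ea = (380.6/748.4)*100 = 50.86 %
Therefore the application efficiency = 50.86 %.


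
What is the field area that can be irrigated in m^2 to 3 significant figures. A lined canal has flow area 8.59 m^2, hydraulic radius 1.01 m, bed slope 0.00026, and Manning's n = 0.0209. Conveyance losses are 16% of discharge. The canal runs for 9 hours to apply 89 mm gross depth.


Approach: apply Manning's equation with a conveyance and depth budget, Q = (1/n)*A*R^(2/3)*S^(1/2); Q_field = Q*(1-loss); Area = Q_field*t/(d/1000).
Step 1 — canal discharge (Manning's equation):
  Q = (1/0.0209) * 8.59 * 1.01^(2/3) * 0.00026^(1/2) = 6.6714 m^3/s
Step 2 — delivered flow: Q_field = 6.6714*(1 - 16/100) = 5.6039 m^3/s
Step 3 — volume delivered: V = 5.6039 * 9*3600 = 181570 m^3
Step 4 — area served: A = V / (depth/1000) = 181570 / 0.089 = 2040000 m^2
Therefore the field area that can be irrigated = 2040000 m^2.


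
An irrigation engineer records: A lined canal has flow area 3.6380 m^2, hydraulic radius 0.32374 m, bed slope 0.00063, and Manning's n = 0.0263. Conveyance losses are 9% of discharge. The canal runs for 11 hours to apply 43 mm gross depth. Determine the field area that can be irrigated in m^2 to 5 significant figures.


Approach: apply Manning's equation with a conveyance and depth budget, Q = (1/n)*A*R^(2/3)*S^(1/2); Q_field = Q*(1-loss); Area = Q_field*t/(d/1000).
Step 1 — canal discharge (Manning's equation):
  Q = (1/0.0263) * 3.6380 * 0.32374^(2/3) * 0.00063^(1/2) = 1.636973 m^3/s
Step 2 — delivered flow: Q_field = 1.636973*(1 - 9/100) = 1.489645 m^3/s
Step 3 — volume delivered: V = 1.489645 * 11*3600 = 58989.95 m^3
Step 4 — area served: A = V / (depth/1000) = 58989.95 / 0.043 = 1371900 m^2
Therefore the field area that can be irrigated = 1371900 m^2.


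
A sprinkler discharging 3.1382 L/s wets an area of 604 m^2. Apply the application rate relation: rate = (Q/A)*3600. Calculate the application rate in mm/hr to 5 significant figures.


rate = (3.1382 / 604) * 3600 = 18.705 mm/hr
Therefore the application rate = 18.705 mm/hr.


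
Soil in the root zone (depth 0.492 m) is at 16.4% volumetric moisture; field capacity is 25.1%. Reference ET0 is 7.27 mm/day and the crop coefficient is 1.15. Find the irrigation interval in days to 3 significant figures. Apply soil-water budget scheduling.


Approach: apply soil-water budget scheduling, SMD = (FC-theta)/100*depth*1000; ETc = ET0*Kc; interval = SMD/ETc.
Step 1 — soil moisture deficit:
  SMD = (25.1 - 16.4)/100 * 0.492 * 1000 = 42.804 mm
Step 2 — daily crop ET (ETc = ET0*Kc):
  ETc = 7.27 * 1.15 = 8.3605 mm/day
Step 3 — irrigation interval (SMD/ETc):
  interval = 42.804 / 8.3605 = 5.12 days
Therefore the irrigation interval = 5.12 days.


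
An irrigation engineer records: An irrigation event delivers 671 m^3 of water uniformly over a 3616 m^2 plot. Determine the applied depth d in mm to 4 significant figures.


Approach: apply depth from volume over area, d = (V/A)*1000.
d = (671 / 3616) * 1000 = 185.6 mm
Therefore the applied depth d = 185.6 mm.


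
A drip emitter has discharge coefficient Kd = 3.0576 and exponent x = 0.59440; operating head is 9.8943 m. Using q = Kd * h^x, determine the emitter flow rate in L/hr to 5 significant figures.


q = 3.0576 * 9.8943^0.59440 = 11.941 L/hr
Therefore the emitter flow rate = 11.941 L/hr.


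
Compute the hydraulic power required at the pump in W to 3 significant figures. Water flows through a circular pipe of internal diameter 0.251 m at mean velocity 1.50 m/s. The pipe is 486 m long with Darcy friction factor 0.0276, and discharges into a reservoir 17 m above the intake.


Approach: apply continuity + Darcy-Weisbach + hydraulic power, Q = A*v; hf = f*(L/D)*(v^2/(2g)); H = static + hf; P = rho*g*Q*H.
Step 1 — flow rate (continuity, Q = A*v):
  A = pi*(0.251/2)^2 = 0.049481 m^2
  Q = 0.049481 * 1.50 = 0.074221 m^3/s
Step 2 — friction head loss (Darcy-Weisbach):
  hf = 0.0276 * (486/0.251) * (1.50^2 / (2*9.81))
  hf = 6.1285 m
Step 3 — total head: H = 17 + 6.1285 = 23.129 m
Step 4 — hydraulic power (P = rho*g*Q*H):
  P = 1000 * 9.81 * 0.074221 * 23.129 = 16800 W
Therefore the hydraulic power required at the pump = 16800 W.


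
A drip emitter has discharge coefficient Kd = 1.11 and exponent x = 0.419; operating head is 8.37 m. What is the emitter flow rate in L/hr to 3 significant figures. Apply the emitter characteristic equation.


Approach: apply the emitter characteristic equation, q = Kd * h^x.
q = 1.11 * 8.37^0.419 = 2.70 L/hr
Therefore the emitter flow rate = 2.70 L/hr.


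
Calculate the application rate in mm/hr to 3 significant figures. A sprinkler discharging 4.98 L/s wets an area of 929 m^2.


Approach: apply the application rate relation, rate = (Q/A)*3600.
rate = (4.98 / 929) * 3600 = 19.3 mm/hr
Therefore the application rate = 19.3 mm/hr.


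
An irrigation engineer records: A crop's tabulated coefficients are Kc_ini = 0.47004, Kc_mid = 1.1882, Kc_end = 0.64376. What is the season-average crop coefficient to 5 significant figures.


Approach: apply a simple seasonal average, Kc_avg = (Kc_ini + Kc_mid + Kc_end)/3.
Kc_avg = (0.47004 + 1.1882 + 0.64376)/3 = 0.76733
Therefore the season-average crop coefficient = 0.76733.


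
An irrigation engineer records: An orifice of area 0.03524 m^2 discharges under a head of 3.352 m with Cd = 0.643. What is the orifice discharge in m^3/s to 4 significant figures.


Approach: apply the orifice equation, Q = Cd*A*sqrt(2*g*h).
Q = 0.643 * 0.03524 * sqrt(2*9.81*3.352) = 0.1838 m^3/s
Therefore the orifice discharge = 0.1838 m^3/s.


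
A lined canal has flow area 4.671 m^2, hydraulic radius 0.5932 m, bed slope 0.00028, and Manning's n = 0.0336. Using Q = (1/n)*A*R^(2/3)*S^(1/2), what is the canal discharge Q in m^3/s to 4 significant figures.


Q = (1/0.0336) * 4.671 * 0.5932^(2/3) * 0.00028^(1/2) = 1.642 m^3/s
Therefore the canal discharge Q = 1.642 m^3/s.


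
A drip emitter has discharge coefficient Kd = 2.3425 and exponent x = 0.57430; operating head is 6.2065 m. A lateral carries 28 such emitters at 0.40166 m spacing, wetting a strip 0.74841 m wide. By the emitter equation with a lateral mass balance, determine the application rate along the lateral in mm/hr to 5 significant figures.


Approach: apply the emitter equation with a lateral mass balance, q = Kd*h^x; Q = n*q; rate = Q/(n*spacing*width).
Step 1 — single emitter flow (q = Kd*h^x):
  q = 2.3425 * 6.2065^0.57430 = 6.683616 L/hr
Step 2 — total lateral flow: Q = 28 * 6.683616 = 187.1412 L/hr
Step 3 — wetted area: A = 28 * 0.40166 * 0.74841 = 8.416978 m^2
Step 4 — application rate: Q/A = 187.1412/8.416978 = 22.234 mm/hr
Therefore the application rate along the lateral = 22.234 mm/hr.


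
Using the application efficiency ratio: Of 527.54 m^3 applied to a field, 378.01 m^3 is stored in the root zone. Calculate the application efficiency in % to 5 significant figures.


Approach: apply the application efficiency ratio, Ea = (stored/applied)*100.
Ea = (378.01/527.54)*100 = 71.655 %
Therefore the application efficiency = 71.655 %.


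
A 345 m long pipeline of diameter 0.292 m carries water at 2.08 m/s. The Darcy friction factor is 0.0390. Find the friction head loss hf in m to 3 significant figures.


Approach: apply the Darcy-Weisbach equation, hf = f*(L/D)*(v^2/(2g)).
hf = 0.0390 * (345/0.292) * (2.08^2 / (2*9.81))
hf = 10.2 m
Therefore the friction head loss hf = 10.2 m.


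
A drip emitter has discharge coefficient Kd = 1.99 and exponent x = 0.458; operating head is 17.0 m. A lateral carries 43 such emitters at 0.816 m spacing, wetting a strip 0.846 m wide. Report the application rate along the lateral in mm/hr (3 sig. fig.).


Approach: apply the emitter equation with a lateral mass balance, q = Kd*h^x; Q = n*q; rate = Q/(n*spacing*width).
Step 1 — single emitter flow (q = Kd*h^x):
  q = 1.99 * 17.0^0.458 = 7.2845 L/hr
Step 2 — total lateral flow: Q = 43 * 7.2845 = 313.23 L/hr
Step 3 — wetted area: A = 43 * 0.816 * 0.846 = 29.684 m^2
Step 4 — application rate: Q/A = 313.23/29.684 = 10.6 mm/hr
Therefore the application rate along the lateral = 10.6 mm/hr.


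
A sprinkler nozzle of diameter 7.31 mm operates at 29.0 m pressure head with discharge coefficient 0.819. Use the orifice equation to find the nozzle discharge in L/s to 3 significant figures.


Approach: apply the orifice equation, Q = Cd*A*sqrt(2*g*h), A = pi*(d/2)^2.
A = pi*(7.31e-3/2)^2 = 4.1969e-05 m^2
Q = 0.819 * 4.1969e-05 * sqrt(2*9.81*29.0) * 1000 = 0.820 L/s
Therefore the nozzle discharge = 0.820 L/s.


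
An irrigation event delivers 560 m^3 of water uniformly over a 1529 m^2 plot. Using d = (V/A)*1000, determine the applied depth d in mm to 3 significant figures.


d = (560 / 1529) * 1000 = 366 mm
Therefore the applied depth d = 366 mm.


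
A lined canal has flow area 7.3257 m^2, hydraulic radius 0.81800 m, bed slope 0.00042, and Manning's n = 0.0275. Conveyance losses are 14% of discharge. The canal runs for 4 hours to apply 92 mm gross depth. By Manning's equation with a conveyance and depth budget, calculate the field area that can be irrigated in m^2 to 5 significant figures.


Approach: apply Manning's equation with a conveyance and depth budget, Q = (1/n)*A*R^(2/3)*S^(1/2); Q_field = Q*(1-loss); Area = Q_field*t/(d/1000).
Step 1 — canal discharge (Manning's equation):
  Q = (1/0.0275) * 7.3257 * 0.81800^(2/3) * 0.00042^(1/2) = 4.775036 m^3/s
Step 2 — delivered flow: Q_field = 4.775036*(1 - 14/100) = 4.106531 m^3/s
Step 3 — volume delivered: V = 4.106531 * 4*3600 = 59134.04 m^3
Step 4 — area served: A = V / (depth/1000) = 59134.04 / 0.092 = 642760 m^2
Therefore the field area that can be irrigated = 642760 m^2.


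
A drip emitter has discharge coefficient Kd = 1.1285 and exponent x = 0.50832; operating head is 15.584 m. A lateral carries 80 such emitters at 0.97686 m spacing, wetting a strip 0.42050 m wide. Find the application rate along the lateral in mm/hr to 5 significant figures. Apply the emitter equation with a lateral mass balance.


Approach: apply the emitter equation with a lateral mass balance, q = Kd*h^x; Q = n*q; rate = Q/(n*spacing*width).
Step 1 — single emitter flow (q = Kd*h^x):
  q = 1.1285 * 15.584^0.50832 = 4.557893 L/hr
Step 2 — total lateral flow: Q = 80 * 4.557893 = 364.6314 L/hr
Step 3 — wetted area: A = 80 * 0.97686 * 0.42050 = 32.86157 m^2
Step 4 — application rate: Q/A = 364.6314/32.86157 = 11.096 mm/hr
Therefore the application rate along the lateral = 11.096 mm/hr.


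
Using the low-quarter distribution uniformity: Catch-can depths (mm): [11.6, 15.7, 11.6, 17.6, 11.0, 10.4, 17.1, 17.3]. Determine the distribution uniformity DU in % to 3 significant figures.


Approach: apply the low-quarter distribution uniformity, DU = (mean of lowest quarter of readings / overall mean)*100.
sorted lowest 2 of 8: [10.4, 11.0] -> mean = 10.700 mm
overall mean = 14.037 mm
DU = (10.700/14.037)*100 = 76.2 %
Therefore the distribution uniformity DU = 76.2 %.


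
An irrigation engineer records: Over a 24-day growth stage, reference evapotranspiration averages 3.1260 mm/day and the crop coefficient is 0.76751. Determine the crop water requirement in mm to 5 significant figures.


Approach: apply the crop water requirement relation, CWR = ET0 * Kc * days.
CWR = 3.1260 * 0.76751 * 24 = 57.582 mm
Therefore the crop water requirement = 57.582 mm.


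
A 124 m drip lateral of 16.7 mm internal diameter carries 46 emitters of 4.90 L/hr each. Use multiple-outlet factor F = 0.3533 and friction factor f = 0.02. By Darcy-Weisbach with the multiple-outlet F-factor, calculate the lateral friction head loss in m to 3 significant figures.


Approach: apply Darcy-Weisbach with the multiple-outlet F-factor, Q = n*q/(3600*1000) m^3/s; v = Q/A; hf = F*f*(L/D)*(v^2/(2g)).
Q = 46*4.90/(3600*1000) = 6.2611e-05 m^3/s
A = pi*(16.7e-3/2)^2 = 2.1904e-04 m^2, so v = Q/A = 0.28584 m/s
hf = 0.3533*0.02*(124/0.0167)*(0.28584^2/(2*9.81)) = 0.218 m
Therefore the lateral friction head loss = 0.218 m.


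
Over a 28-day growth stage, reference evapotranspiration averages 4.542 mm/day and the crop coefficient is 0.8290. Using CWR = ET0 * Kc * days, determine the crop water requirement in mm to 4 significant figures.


CWR = 4.542 * 0.8290 * 28 = 105.4 mm
Therefore the crop water requirement = 105.4 mm.


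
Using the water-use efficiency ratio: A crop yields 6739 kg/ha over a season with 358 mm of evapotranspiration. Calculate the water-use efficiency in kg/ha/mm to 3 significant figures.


Approach: apply the water-use efficiency ratio, WUE = yield/ET.
WUE = 6739 / 358 = 18.8 kg/ha/mm
Therefore the water-use efficiency = 18.8 kg/ha/mm.


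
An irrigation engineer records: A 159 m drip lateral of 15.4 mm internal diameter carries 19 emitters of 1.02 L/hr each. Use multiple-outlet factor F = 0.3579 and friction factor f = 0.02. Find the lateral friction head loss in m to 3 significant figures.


Approach: apply Darcy-Weisbach with the multiple-outlet F-factor, Q = n*q/(3600*1000) m^3/s; v = Q/A; hf = F*f*(L/D)*(v^2/(2g)).
Q = 19*1.02/(3600*1000) = 5.3833e-06 m^3/s
A = pi*(15.4e-3/2)^2 = 1.8627e-04 m^2, so v = Q/A = 0.028901 m/s
hf = 0.3579*0.02*(159/0.0154)*(0.028901^2/(2*9.81)) = 0.00315 m
Therefore the lateral friction head loss = 0.00315 m.


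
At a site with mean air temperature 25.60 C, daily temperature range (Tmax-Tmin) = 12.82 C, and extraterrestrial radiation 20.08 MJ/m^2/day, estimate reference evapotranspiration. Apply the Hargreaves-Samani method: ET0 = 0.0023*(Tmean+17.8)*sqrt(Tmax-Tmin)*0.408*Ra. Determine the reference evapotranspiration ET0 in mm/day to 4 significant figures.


ET0 = 0.0023*(25.60+17.8)*sqrt(12.82)*0.408*20.08 = 2.928 mm/day
Therefore the reference evapotranspiration ET0 = 2.928 mm/day.


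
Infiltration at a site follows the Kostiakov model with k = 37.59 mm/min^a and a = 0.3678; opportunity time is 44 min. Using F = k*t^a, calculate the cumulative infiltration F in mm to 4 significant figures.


F = 37.59 * 44^0.3678 = 151.2 mm
Therefore the cumulative infiltration F = 151.2 mm.


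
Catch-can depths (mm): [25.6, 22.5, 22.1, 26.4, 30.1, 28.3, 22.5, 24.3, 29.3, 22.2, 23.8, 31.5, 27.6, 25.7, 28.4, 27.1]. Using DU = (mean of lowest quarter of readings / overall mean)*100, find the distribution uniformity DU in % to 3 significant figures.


sorted lowest 4 of 16: [22.1, 22.2, 22.5, 22.5] -> mean = 22.325 mm
overall mean = 26.087 mm
DU = (22.325/26.087)*100 = 85.6 %
Therefore the distribution uniformity DU = 85.6 %.


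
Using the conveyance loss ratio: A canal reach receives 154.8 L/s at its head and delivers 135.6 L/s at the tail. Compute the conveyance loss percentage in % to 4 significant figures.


Approach: apply the conveyance loss ratio, loss% = ((Q_head - Q_tail)/Q_head)*100.
loss = ((154.8 - 135.6)/154.8)*100 = 12.40 %
Therefore the conveyance loss percentage = 12.40 %.


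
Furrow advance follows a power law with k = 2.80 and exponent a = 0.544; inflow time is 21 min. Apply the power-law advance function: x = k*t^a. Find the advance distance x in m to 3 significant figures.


x = 2.80 * 21^0.544 = 14.7 m
Therefore the advance distance x = 14.7 m.


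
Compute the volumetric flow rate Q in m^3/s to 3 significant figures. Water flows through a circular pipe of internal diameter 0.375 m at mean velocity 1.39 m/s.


Approach: apply the continuity equation for pipe flow, Q = A * v with A = pi*(D/2)^2.
A = pi*(0.375/2)^2 = 0.11045 m^2
Q = 0.11045 * 1.39 = 0.154 m^3/s
Therefore the volumetric flow rate Q = 0.154 m^3/s.
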